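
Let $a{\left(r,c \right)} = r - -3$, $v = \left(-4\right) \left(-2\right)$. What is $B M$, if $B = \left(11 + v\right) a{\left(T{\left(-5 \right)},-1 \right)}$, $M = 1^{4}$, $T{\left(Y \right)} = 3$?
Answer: $114$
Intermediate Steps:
$M = 1$
$v = 8$
$a{\left(r,c \right)} = 3 + r$ ($a{\left(r,c \right)} = r + 3 = 3 + r$)
$B = 114$ ($B = \left(11 + 8\right) \left(3 + 3\right) = 19 \cdot 6 = 114$)
$B M = 114 \cdot 1 = 114$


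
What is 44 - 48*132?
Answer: -6292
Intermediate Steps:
44 - 48*132 = 44 - 6336 = -6292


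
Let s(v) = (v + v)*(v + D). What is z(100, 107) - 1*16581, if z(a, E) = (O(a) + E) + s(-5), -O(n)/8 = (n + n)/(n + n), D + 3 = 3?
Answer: -16432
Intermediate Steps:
D = 0 (D = -3 + 3 = 0)
s(v) = 2*v² (s(v) = (v + v)*(v + 0) = (2*v)*v = 2*v²)
O(n) = -8 (O(n) = -8*(n + n)/(n + n) = -8*2*n/(2*n) = -8*2*n*1/(2*n) = -8*1 = -8)
z(a, E) = 42 + E (z(a, E) = (-8 + E) + 2*(-5)² = (-8 + E) + 2*25 = (-8 + E) + 50 = 42 + E)
z(100, 107) - 1*16581 = (42 + 107) - 1*16581 = 149 - 16581 = -16432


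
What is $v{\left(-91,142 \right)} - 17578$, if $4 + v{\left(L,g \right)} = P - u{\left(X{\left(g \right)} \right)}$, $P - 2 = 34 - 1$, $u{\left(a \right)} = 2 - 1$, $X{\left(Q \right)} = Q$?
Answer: $-17548$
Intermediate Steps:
$u{\left(a \right)} = 1$ ($u{\left(a \right)} = 2 - 1 = 1$)
$P = 35$ ($P = 2 + \left(34 - 1\right) = 2 + 33 = 35$)
$v{\left(L,g \right)} = 30$ ($v{\left(L,g \right)} = -4 + \left(35 - 1\right) = -4 + 34 = 30$)
$v{\left(-91,142 \right)} - 17578 = 30 - 17578 = -17548$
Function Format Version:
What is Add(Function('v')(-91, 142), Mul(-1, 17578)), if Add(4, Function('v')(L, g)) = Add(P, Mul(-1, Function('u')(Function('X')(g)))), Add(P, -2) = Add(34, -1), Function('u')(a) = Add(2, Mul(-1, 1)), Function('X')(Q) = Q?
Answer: -17548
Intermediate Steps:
Function('u')(a) = 1 (Function('u')(a) = Add(2, -1) = 1)
P = 35 (P = Add(2, Add(34, -1)) = Add(2, 33) = 35)
Function('v')(L, g) = 30 (Function('v')(L, g) = Add(-4, Add(35, Mul(-1, 1))) = Add(-4, Add(35, -1)) = Add(-4, 34) = 30)
Add(Function('v')(-91, 142), Mul(-1, 17578)) = Add(30, Mul(-1, 17578)) = Add(30, -17578) = -17548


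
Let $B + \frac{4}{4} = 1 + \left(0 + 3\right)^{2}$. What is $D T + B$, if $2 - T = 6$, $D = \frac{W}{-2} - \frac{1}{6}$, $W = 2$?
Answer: $\frac{41}{3} \approx 13.667$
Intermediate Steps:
$D = - \frac{7}{6}$ ($D = \frac{2}{-2} - \frac{1}{6} = 2 \left(- \frac{1}{2}\right) - \frac{1}{6} = -1 - \frac{1}{6} = - \frac{7}{6} \approx -1.1667$)
$B = 9$ ($B = -1 + \left(1 + \left(0 + 3\right)^{2}\right) = -1 + \left(1 + 3^{2}\right) = -1 + \left(1 + 9\right) = -1 + 10 = 9$)
$T = -4$ ($T = 2 - 6 = -4$)
$D T + B = \left(- \frac{7}{6}\right) \left(-4\right) + 9 = \frac{14}{3} + 9 = \frac{41}{3}$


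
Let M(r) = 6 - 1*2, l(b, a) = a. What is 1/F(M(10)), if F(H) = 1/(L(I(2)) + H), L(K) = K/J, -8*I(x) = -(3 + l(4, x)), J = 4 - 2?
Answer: 69/16 ≈ 4.3125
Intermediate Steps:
J = 2
I(x) = 3/8 + x/8 (I(x) = -(-1)*(3 + x)/8 = -(-3 - x)/8 = 3/8 + x/8)
L(K) = K/2
M(r) = 4 (M(r) = 6 - 2 = 4)
F(H) = 1/(5/16 + H) (F(H) = 1/((3/8 + (⅛)*2)/2 + H) = 1/((3/8 + ¼)/2 + H) = 1/((½)*(5/8) + H) = 1/(5/16 + H))
1/F(M(10)) = 1/(16/(5 + 16*4)) = 1/(16/(5 + 64)) = 1/(16/69) = 69/16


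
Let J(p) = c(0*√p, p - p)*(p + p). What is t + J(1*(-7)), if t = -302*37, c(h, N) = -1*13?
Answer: -10992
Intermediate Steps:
c(h, N) = -13
t = -11174
J(p) = -26*p (J(p) = -13*(p + p) = -26*p)
t + J(1*(-7)) = -11174 - 26*(-7) = -11174 + 182 = -10992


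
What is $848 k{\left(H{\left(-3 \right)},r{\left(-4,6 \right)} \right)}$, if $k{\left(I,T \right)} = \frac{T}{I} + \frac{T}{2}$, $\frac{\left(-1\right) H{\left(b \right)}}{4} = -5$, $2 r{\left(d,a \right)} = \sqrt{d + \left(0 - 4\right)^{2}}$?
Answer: $\frac{2332 \sqrt{3}}{5} \approx 807.83$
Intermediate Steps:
$r{\left(d,a \right)} = \frac{\sqrt{16 + d}}{2}$ ($r{\left(d,a \right)} = \frac{\sqrt{d + \left(0 - 4\right)^{2}}}{2} = \frac{\sqrt{d + \left(-4\right)^{2}}}{2} = \frac{\sqrt{d + 16}}{2} = \frac{\sqrt{16 + d}}{2}$)
$H{\left(b \right)} = 20$ ($H{\left(b \right)} = \left(-4\right) \left(-5\right) = 20$)
$k{\left(I,T \right)} = \frac{T}{2} + \frac{T}{I}$ ($k{\left(I,T \right)} = \frac{T}{I} + T \frac{1}{2} = \frac{T}{I} + \frac{T}{2} = \frac{T}{2} + \frac{T}{I}$)
$848 k{\left(H{\left(-3 \right)},r{\left(-4,6 \right)} \right)} = 848 \left(\frac{\frac{1}{2} \sqrt{16 - 4}}{2} + \frac{\frac{1}{2} \sqrt{16 - 4}}{20}\right) = 848 \left(\frac{\frac{1}{2} \sqrt{12}}{2} + \frac{\sqrt{12}}{2} \cdot \frac{1}{20}\right) = 848 \left(\frac{\frac{1}{2} \cdot 2 \sqrt{3}}{2} + \frac{2 \sqrt{3}}{2} \cdot \frac{1}{20}\right) = 848 \left(\frac{\sqrt{3}}{2} + \sqrt{3} \cdot \frac{1}{20}\right) = 848 \left(\frac{\sqrt{3}}{2} + \frac{\sqrt{3}}{20}\right) = 848 \frac{11 \sqrt{3}}{20} = \frac{2332 \sqrt{3}}{5}$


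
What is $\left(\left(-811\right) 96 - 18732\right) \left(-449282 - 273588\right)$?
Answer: $69820567560$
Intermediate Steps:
$\left(\left(-811\right) 96 - 18732\right) \left(-449282 - 273588\right) = \left(-77856 - 18732\right) \left(-722870\right) = \left(-96588\right) \left(-722870\right) = 69820567560$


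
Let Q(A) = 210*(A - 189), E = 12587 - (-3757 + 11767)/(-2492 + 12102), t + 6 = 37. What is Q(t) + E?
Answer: -19790674/961 ≈ -20594.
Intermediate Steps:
t = 31 (t = -6 + 37 = 31)
E = 12095306/961 (E = 12587 - 8010/9610 = 12587 - 1*801/961 = 12587 - 801/961 = 12095306/961 ≈ 12586.)
Q(A) = -39690 + 210*A (Q(A) = 210*(-189 + A) = -39690 + 210*A)
Q(t) + E = (-39690 + 210*31) + 12095306/961 = (-39690 + 6510) + 12095306/961 = -33180 + 12095306/961 = -19790674/961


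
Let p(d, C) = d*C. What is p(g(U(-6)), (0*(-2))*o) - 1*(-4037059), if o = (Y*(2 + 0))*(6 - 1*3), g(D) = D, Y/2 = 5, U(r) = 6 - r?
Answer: 4037059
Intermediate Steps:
Y = 10 (Y = 2*5 = 10)
o = 60 (o = (10*(2 + 0))*(6 - 1*3) = (10*2)*(6 - 3) = 20*3 = 60)
p(d, C) = C*d
p(g(U(-6)), (0*(-2))*o) - 1*(-4037059) = ((0*(-2))*60)*(6 - 1*(-6)) - 1*(-4037059) = (0*60)*(6 + 6) + 4037059 = 0*12 + 4037059 = 0 + 4037059 = 4037059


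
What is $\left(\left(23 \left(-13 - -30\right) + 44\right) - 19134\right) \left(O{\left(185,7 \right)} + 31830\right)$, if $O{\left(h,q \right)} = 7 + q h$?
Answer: $-619535268$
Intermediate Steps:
$O{\left(h,q \right)} = 7 + h q$
$\left(\left(23 \left(-13 - -30\right) + 44\right) - 19134\right) \left(O{\left(185,7 \right)} + 31830\right) = \left(\left(23 \left(-13 - -30\right) + 44\right) - 19134\right) \left(\left(7 + 185 \cdot 7\right) + 31830\right) = \left(\left(23 \left(-13 + 30\right) + 44\right) - 19134\right) \left(\left(7 + 1295\right) + 31830\right) = \left(\left(23 \cdot 17 + 44\right) - 19134\right) \left(1302 + 31830\right) = \left(\left(391 + 44\right) - 19134\right) 33132 = \left(435 - 19134\right) 33132 = \left(-18699\right) 33132 = -619535268$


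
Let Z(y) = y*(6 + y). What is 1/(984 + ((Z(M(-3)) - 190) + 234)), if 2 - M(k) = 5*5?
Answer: 1/1419 ≈ 0.00070472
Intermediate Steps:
M(k) = -23 (M(k) = 2 - 5*5 = 2 - 1*25 = 2 - 25 = -23)
1/(984 + ((Z(M(-3)) - 190) + 234)) = 1/(984 + ((-23*(6 - 23) - 190) + 234)) = 1/(984 + ((-23*(-17) - 190) + 234)) = 1/(984 + ((391 - 190) + 234)) = 1/(984 + (201 + 234)) = 1/(984 + 435) = 1/1419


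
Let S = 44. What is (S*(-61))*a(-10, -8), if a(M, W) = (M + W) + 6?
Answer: 32208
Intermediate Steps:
a(M, W) = 6 + M + W
(S*(-61))*a(-10, -8) = (44*(-61))*(6 - 10 - 8) = -2684*(-12) = 32208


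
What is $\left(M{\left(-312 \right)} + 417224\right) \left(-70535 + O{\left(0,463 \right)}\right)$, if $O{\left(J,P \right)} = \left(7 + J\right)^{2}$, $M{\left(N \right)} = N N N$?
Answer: $2111344974544$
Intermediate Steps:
$M{\left(N \right)} = N^{3}$ ($M{\left(N \right)} = N^{2} N = N^{3}$)
$\left(M{\left(-312 \right)} + 417224\right) \left(-70535 + O{\left(0,463 \right)}\right) = \left(\left(-312\right)^{3} + 417224\right) \left(-70535 + \left(7 + 0\right)^{2}\right) = \left(-30371328 + 417224\right) \left(-70535 + 7^{2}\right) = - 29954104 \left(-70535 + 49\right) = \left(-29954104\right) \left(-70486\right) = 2111344974544$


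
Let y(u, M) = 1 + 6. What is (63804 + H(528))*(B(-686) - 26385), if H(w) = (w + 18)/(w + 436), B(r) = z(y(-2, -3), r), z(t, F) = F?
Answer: -832536146871/482 ≈ -1.7273e+9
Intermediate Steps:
y(u, M) = 7
B(r) = r
H(w) = (18 + w)/(436 + w)
(63804 + H(528))*(B(-686) - 26385) = (63804 + (18 + 528)/(436 + 528))*(-686 - 26385) = (63804 + 546/964)*(-27071) = (63804 + (1/964)*546)*(-27071) = (63804 + 273/482)*(-27071) = (30753801/482)*(-27071) = -832536146871/482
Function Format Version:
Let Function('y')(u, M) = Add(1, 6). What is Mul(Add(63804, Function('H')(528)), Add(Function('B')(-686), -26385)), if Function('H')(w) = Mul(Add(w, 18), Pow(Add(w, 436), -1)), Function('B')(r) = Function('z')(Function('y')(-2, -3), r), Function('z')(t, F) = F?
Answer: Rational(-832536146871, 482) ≈ -1.7273e+9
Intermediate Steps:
Function('y')(u, M) = 7
Function('B')(r) = r
Function('H')(w) = Mul(Pow(Add(436, w), -1), Add(18, w)) (Function('H')(w) = Mul(Add(18, w), Pow(Add(436, w), -1)) = Mul(Pow(Add(436, w), -1), Add(18, w)))
Mul(Add(63804, Function('H')(528)), Add(Function('B')(-686), -26385)) = Mul(Add(63804, Mul(Pow(Add(436, 528), -1), Add(18, 528))), Add(-686, -26385)) = Mul(Add(63804, Mul(Pow(964, -1), 546)), -27071) = Mul(Add(63804, Mul(Rational(1, 964), 546)), -27071) = Mul(Add(63804, Rational(273, 482)), -27071) = Mul(Rational(30753801, 482), -27071) = Rational(-832536146871, 482)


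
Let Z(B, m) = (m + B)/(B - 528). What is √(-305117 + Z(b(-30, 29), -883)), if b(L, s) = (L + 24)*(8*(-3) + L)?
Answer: I*√3174408759/102 ≈ 552.37*I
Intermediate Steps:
b(L, s) = (-24 + L)*(24 + L) (b(L, s) = (24 + L)*(-24 + L) = (-24 + L)*(24 + L))
Z(B, m) = (B + m)/(-528 + B)
√(-305117 + Z(b(-30, 29), -883)) = √(-305117 + ((-576 + (-30)²) - 883)/(-528 + (-576 + (-30)²))) = √(-305117 + ((-576 + 900) - 883)/(-528 + (-576 + 900))) = √(-305117 + (324 - 883)/(-528 + 324)) = √(-305117 - 559/(-204)) = √(-305117 - 1/204*(-559)) = √(-305117 + 559/204) = √(-62243309/204) = I*√3174408759/102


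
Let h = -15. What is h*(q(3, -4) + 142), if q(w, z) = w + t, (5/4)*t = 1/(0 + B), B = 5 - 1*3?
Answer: -2181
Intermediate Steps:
B = 2 (B = 5 - 3 = 2)
t = 2/5 (t = 4/(5*(0 + 2)) = (4/5)/2 = (4/5)*(1/2) = 2/5 ≈ 0.40000)
q(w, z) = 2/5 + w (q(w, z) = w + 2/5 = 2/5 + w)
h*(q(3, -4) + 142) = -15*((2/5 + 3) + 142) = -15*(17/5 + 142) = -15*727/5 = -2181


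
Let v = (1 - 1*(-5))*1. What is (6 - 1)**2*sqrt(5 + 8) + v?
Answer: 6 + 25*sqrt(13) ≈ 96.139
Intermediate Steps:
v = 6 (v = (1 + 5)*1 = 6*1 = 6)
(6 - 1)**2*sqrt(5 + 8) + v = (6 - 1)**2*sqrt(5 + 8) + 6 = 5**2*sqrt(13) + 6 = 25*sqrt(13) + 6 = 6 + 25*sqrt(13)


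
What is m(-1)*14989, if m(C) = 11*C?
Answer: -164879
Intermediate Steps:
m(-1)*14989 = (11*(-1))*14989 = -11*14989 = -164879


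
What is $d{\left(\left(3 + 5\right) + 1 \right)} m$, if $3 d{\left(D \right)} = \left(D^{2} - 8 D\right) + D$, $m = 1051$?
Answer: $6306$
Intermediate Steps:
$d{\left(D \right)} = - \frac{7 D}{3} + \frac{D^{2}}{3}$ ($d{\left(D \right)} = \frac{\left(D^{2} - 8 D\right) + D}{3} = \frac{D^{2} - 7 D}{3} = - \frac{7 D}{3} + \frac{D^{2}}{3}$)
$d{\left(\left(3 + 5\right) + 1 \right)} m = \frac{\left(\left(3 + 5\right) + 1\right) \left(-7 + \left(\left(3 + 5\right) + 1\right)\right)}{3} \cdot 1051 = \frac{\left(8 + 1\right) \left(-7 + \left(8 + 1\right)\right)}{3} \cdot 1051 = \frac{1}{3} \cdot 9 \left(-7 + 9\right) 1051 = \frac{1}{3} \cdot 9 \cdot 2 \cdot 1051 = 6 \cdot 1051 = 6306$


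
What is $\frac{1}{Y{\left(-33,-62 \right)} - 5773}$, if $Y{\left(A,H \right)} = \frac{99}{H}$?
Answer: $- \frac{62}{358025} \approx -0.00017317$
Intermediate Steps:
$\frac{1}{Y{\left(-33,-62 \right)} - 5773} = \frac{1}{\frac{99}{-62} - 5773} = \frac{1}{99 \left(- \frac{1}{62}\right) - 5773} = \frac{1}{- \frac{99}{62} - 5773} = \frac{1}{- \frac{358025}{62}} = - \frac{62}{358025}$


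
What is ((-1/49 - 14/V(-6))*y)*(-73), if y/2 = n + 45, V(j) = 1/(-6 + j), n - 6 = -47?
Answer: -4806904/49 ≈ -98100.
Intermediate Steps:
n = -41 (n = 6 - 47 = -41)
y = 8 (y = 2*(-41 + 45) = 2*4 = 8)
((-1/49 - 14/V(-6))*y)*(-73) = ((-1/49 - 14/(1/(-6 - 6)))*8)*(-73) = ((-1*1/49 - 14/(1/(-12)))*8)*(-73) = ((-1/49 - 14/(-1/12))*8)*(-73) = ((-1/49 - 14*(-12))*8)*(-73) = ((-1/49 + 168)*8)*(-73) = ((8231/49)*8)*(-73) = (65848/49)*(-73) = -4806904/49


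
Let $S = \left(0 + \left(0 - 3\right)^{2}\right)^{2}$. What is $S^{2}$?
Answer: $6561$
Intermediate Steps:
$S = 81$ ($S = \left(0 + \left(-3\right)^{2}\right)^{2} = \left(0 + 9\right)^{2} = 9^{2} = 81$)
$S^{2} = 81^{2} = 6561$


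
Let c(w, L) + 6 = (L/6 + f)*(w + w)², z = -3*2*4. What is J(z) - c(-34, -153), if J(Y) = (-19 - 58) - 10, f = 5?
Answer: 94711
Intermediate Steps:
z = -24 (z = -6*4 = -24)
c(w, L) = -6 + 4*w²*(5 + L/6) (c(w, L) = -6 + (L/6 + 5)*(w + w)² = -6 + (L*(⅙) + 5)*(2*w)² = -6 + (L/6 + 5)*(4*w²) = -6 + (5 + L/6)*(4*w²) = -6 + 4*w²*(5 + L/6))
J(Y) = -87 (J(Y) = -77 - 10 = -87)
J(z) - c(-34, -153) = -87 - (-6 + 20*(-34)² + (⅔)*(-153)*(-34)²) = -87 - (-6 + 20*1156 + (⅔)*(-153)*1156) = -87 - (-6 + 23120 - 117912) = -87 - 1*(-94798) = -87 + 94798 = 94711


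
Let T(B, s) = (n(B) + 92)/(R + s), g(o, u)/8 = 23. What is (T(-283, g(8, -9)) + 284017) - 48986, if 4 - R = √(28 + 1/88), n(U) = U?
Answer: 730427827113/3107807 - 382*√54230/3107807 ≈ 2.3503e+5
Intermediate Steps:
g(o, u) = 184 (g(o, u) = 8*23 = 184)
R = 4 - √54230/44 (R = 4 - √(28 + 1/88) = 4 - √(2465/88) = 4 - √54230/44 ≈ -1.2926)
T(B, s) = (92 + B)/(4 + s - √54230/44) (T(B, s) = (B + 92)/((4 - √54230/44) + s) = (92 + B)/(4 + s - √54230/44))
(T(-283, g(8, -9)) + 284017) - 48986 = (44*(92 - 283)/(176 - √54230 + 44*184) + 284017) - 48986 = (44*(-191)/(176 - √54230 + 8096) + 284017) - 48986 = (44*(-191)/(8272 - √54230) + 284017) - 48986 = (-8404/(8272 - √54230) + 284017) - 48986 = (284017 - 8404/(8272 - √54230)) - 48986 = 235031 - 8404/(8272 - √54230)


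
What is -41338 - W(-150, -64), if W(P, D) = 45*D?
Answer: -38458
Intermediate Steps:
-41338 - W(-150, -64) = -41338 - 45*(-64) = -41338 - 1*(-2880) = -41338 + 2880 = -38458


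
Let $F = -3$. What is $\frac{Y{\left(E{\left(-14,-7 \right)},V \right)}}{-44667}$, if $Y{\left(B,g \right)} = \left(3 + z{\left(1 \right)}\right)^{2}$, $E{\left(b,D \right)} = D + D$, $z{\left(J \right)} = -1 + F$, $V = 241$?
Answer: $- \frac{1}{44667} \approx -2.2388 \cdot 10^{-5}$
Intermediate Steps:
$z{\left(J \right)} = -4$ ($z{\left(J \right)} = -1 - 3 = -4$)
$E{\left(b,D \right)} = 2 D$
$Y{\left(B,g \right)} = 1$ ($Y{\left(B,g \right)} = \left(3 - 4\right)^{2} = \left(-1\right)^{2} = 1$)
$\frac{Y{\left(E{\left(-14,-7 \right)},V \right)}}{-44667} = 1 \frac{1}{-44667} = 1 \left(- \frac{1}{44667}\right) = - \frac{1}{44667}$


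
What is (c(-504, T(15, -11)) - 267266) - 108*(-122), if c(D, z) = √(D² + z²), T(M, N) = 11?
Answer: -254090 + √254137 ≈ -2.5359e+5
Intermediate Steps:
(c(-504, T(15, -11)) - 267266) - 108*(-122) = (√((-504)² + 11²) - 267266) - 108*(-122) = (√(254016 + 121) - 267266) + 13176 = (√254137 - 267266) + 13176 = (-267266 + √254137) + 13176 = -254090 + √254137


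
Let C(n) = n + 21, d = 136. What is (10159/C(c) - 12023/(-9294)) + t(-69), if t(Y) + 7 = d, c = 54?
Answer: 61746307/232350 ≈ 265.75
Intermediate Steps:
C(n) = 21 + n
t(Y) = 129 (t(Y) = -7 + 136 = 129)
(10159/C(c) - 12023/(-9294)) + t(-69) = (10159/(21 + 54) - 12023/(-9294)) + 129 = (10159/75 - 12023*(-1/9294)) + 129 = (10159*(1/75) + 12023/9294) + 129 = (10159/75 + 12023/9294) + 129 = 31773157/232350 + 129 = 61746307/232350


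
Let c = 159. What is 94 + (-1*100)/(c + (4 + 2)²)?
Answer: 3646/39 ≈ 93.487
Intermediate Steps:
94 + (-1*100)/(c + (4 + 2)²) = 94 + (-1*100)/(159 + (4 + 2)²) = 94 - 100/(159 + 6²) = 94 - 100/(159 + 36) = 94 - 100/195 = 94 + (1/195)*(-100) = 94 - 20/39 = 3646/39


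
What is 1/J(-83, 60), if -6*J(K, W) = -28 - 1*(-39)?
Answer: -6/11 ≈ -0.54545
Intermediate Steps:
J(K, W) = -11/6 (J(K, W) = -(-28 - 1*(-39))/6 = -(-28 + 39)/6 = -⅙*11 = -11/6)
1/J(-83, 60) = 1/(-11/6) = -6/11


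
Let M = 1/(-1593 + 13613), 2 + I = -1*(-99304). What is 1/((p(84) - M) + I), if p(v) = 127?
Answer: 12020/1195136579 ≈ 1.0057e-5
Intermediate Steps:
I = 99302 (I = -2 - 1*(-99304) = -2 + 99304 = 99302)
M = 1/12020 ≈ 8.3195e-5
1/((p(84) - M) + I) = 1/((127 - 1*1/12020) + 99302) = 1/((127 - 1/12020) + 99302) = 1/(1526539/12020 + 99302) = 1/(1195136579/12020) = 12020/1195136579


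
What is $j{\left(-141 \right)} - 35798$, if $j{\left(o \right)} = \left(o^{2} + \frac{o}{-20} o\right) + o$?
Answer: $- \frac{341041}{20} \approx -17052.0$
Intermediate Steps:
$j{\left(o \right)} = o + \frac{19 o^{2}}{20}$ ($j{\left(o \right)} = \left(o^{2} + o \left(- \frac{1}{20}\right) o\right) + o = \left(o^{2} + - \frac{o}{20} o\right) + o = \left(o^{2} - \frac{o^{2}}{20}\right) + o = \frac{19 o^{2}}{20} + o = o + \frac{19 o^{2}}{20}$)
$j{\left(-141 \right)} - 35798 = \frac{1}{20} \left(-141\right) \left(20 + 19 \left(-141\right)\right) - 35798 = \frac{1}{20} \left(-141\right) \left(20 - 2679\right) - 35798 = \frac{1}{20} \left(-141\right) \left(-2659\right) - 35798 = \frac{374919}{20} - 35798 = - \frac{341041}{20}$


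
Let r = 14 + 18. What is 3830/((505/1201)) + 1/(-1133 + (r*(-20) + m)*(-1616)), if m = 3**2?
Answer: 25965120385/2850624 ≈ 9108.6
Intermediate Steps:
r = 32
m = 9
3830/((505/1201)) + 1/(-1133 + (r*(-20) + m)*(-1616)) = 3830/((505/1201)) + 1/((-1133 + (32*(-20) + 9))*(-1616)) = 3830/((505*(1/1201))) - 1/1616/(-1133 + (-640 + 9)) = 3830/(505/1201) - 1/1616/(-1133 - 631) = 3830*(1201/505) - 1/1616/(-1764) = 919966/101 - 1/1764*(-1/1616) = 919966/101 + 1/2850624 = 25965120385/2850624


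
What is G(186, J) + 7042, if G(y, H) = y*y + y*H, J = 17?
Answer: 44800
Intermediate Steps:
G(y, H) = y² + H*y
G(186, J) + 7042 = 186*(17 + 186) + 7042 = 186*203 + 7042 = 37758 + 7042 = 44800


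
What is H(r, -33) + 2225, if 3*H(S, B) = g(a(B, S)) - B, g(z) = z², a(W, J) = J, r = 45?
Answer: 2911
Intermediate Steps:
H(S, B) = -B/3 + S²/3 (H(S, B) = (S² - B)/3 = -B/3 + S²/3)
H(r, -33) + 2225 = (-⅓*(-33) + (⅓)*45²) + 2225 = (11 + (⅓)*2025) + 2225 = (11 + 675) + 2225 = 686 + 2225 = 2911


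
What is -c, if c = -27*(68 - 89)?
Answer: -567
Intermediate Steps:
c = 567 (c = -27*(-21) = 567)
-c = -1*567 = -567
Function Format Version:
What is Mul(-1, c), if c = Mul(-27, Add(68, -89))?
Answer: -567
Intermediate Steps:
c = 567 (c = Mul(-27, -21) = 567)
Mul(-1, c) = Mul(-1, 567) = -567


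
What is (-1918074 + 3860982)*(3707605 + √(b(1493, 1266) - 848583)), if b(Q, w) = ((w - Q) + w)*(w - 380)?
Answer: 7203535415340 + 1942908*√71971 ≈ 7.2041e+12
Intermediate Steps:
b(Q, w) = (-380 + w)*(-Q + 2*w) (b(Q, w) = (-Q + 2*w)*(-380 + w) = (-380 + w)*(-Q + 2*w))
(-1918074 + 3860982)*(3707605 + √(b(1493, 1266) - 848583)) = (-1918074 + 3860982)*(3707605 + √((-760*1266 + 2*1266² + 380*1493 - 1*1493*1266) - 848583)) = 1942908*(3707605 + √((-962160 + 2*1602756 + 567340 - 1890138) - 848583)) = 1942908*(3707605 + √((-962160 + 3205512 + 567340 - 1890138) - 848583)) = 1942908*(3707605 + √(920554 - 848583)) = 1942908*(3707605 + √71971) = 7203535415340 + 1942908*√71971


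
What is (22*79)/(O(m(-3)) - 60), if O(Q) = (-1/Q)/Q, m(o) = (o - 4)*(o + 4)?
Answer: -85162/2941 ≈ -28.957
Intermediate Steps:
m(o) = (-4 + o)*(4 + o)
O(Q) = -1/Q**2
(22*79)/(O(m(-3)) - 60) = (22*79)/(-1/(-16 + (-3)**2)**2 - 60) = 1738/(-1/(-16 + 9)**2 - 60) = 1738/(-1/(-7)**2 - 60) = 1738/(-1*1/49 - 60) = 1738/(-1/49 - 60) = 1738/(-2941/49) = 1738*(-49/2941) = -85162/2941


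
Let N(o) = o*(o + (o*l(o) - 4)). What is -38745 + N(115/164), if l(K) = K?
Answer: -170910707665/4410944 ≈ -38747.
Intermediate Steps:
N(o) = o*(-4 + o + o**2) (N(o) = o*(o + (o*o - 4)) = o*(o + (o**2 - 4)) = o*(o + (-4 + o**2)) = o*(-4 + o + o**2))
-38745 + N(115/164) = -38745 + (115/164)*(-4 + 115/164 + (115/164)**2) = -38745 + (115*(1/164))*(-4 + 115*(1/164) + (115*(1/164))**2) = -38745 + 115*(-4 + 115/164 + (115/164)**2)/164 = -38745 + 115*(-4 + 115/164 + 13225/26896)/164 = -38745 + (115/164)*(-75499/26896) = -38745 - 8682385/4410944 = -170910707665/4410944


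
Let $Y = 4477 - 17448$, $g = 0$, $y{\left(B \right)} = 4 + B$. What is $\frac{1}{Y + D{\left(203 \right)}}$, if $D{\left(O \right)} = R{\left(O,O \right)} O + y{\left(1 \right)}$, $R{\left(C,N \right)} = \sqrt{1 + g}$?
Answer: $- \frac{1}{12763} \approx -7.8351 \cdot 10^{-5}$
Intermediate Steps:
$Y = -12971$
$R{\left(C,N \right)} = 1$ ($R{\left(C,N \right)} = \sqrt{1 + 0} = \sqrt{1} = 1$)
$D{\left(O \right)} = 5 + O$ ($D{\left(O \right)} = 1 O + \left(4 + 1\right) = O + 5 = 5 + O$)
$\frac{1}{Y + D{\left(203 \right)}} = \frac{1}{-12971 + \left(5 + 203\right)} = \frac{1}{-12971 + 208} = \frac{1}{-12763} = - \frac{1}{12763}$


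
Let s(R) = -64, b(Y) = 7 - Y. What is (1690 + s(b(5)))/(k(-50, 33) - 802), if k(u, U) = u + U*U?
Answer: 542/79 ≈ 6.8608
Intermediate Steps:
k(u, U) = u + U**2
(1690 + s(b(5)))/(k(-50, 33) - 802) = (1690 - 64)/((-50 + 33**2) - 802) = 1626/((-50 + 1089) - 802) = 1626/(1039 - 802) = 1626/237 = 1626*(1/237) = 542/79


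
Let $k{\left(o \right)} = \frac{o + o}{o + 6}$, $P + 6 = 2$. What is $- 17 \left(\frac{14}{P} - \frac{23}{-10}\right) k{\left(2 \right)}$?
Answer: $\frac{51}{5} \approx 10.2$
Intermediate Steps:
$P = -4$ ($P = -6 + 2 = -4$)
$k{\left(o \right)} = \frac{2 o}{6 + o}$
$- 17 \left(\frac{14}{P} - \frac{23}{-10}\right) k{\left(2 \right)} = - 17 \left(\frac{14}{-4} - \frac{23}{-10}\right) 2 \cdot 2 \frac{1}{6 + 2} = - 17 \left(14 \left(- \frac{1}{4}\right) - - \frac{23}{10}\right) 2 \cdot 2 \cdot \frac{1}{8} = - 17 \left(- \frac{7}{2} + \frac{23}{10}\right) 2 \cdot 2 \cdot \frac{1}{8} = \left(-17\right) \left(- \frac{6}{5}\right) \frac{1}{2} = \frac{102}{5} \cdot \frac{1}{2} = \frac{51}{5}$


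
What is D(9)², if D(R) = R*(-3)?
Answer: 729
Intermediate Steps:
D(R) = -3*R
D(9)² = (-3*9)² = (-27)² = 729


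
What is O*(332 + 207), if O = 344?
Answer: 185416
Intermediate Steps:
O*(332 + 207) = 344*(332 + 207) = 344*539 = 185416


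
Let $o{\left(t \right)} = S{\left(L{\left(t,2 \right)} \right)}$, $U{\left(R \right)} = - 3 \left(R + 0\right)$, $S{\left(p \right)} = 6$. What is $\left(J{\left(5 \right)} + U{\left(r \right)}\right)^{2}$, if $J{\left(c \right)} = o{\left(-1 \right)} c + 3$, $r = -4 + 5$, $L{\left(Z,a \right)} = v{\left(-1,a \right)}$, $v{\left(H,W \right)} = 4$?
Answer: $900$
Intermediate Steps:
$L{\left(Z,a \right)} = 4$
$r = 1$
$U{\left(R \right)} = - 3 R$
$o{\left(t \right)} = 6$
$J{\left(c \right)} = 3 + 6 c$ ($J{\left(c \right)} = 6 c + 3 = 3 + 6 c$)
$\left(J{\left(5 \right)} + U{\left(r \right)}\right)^{2} = \left(\left(3 + 6 \cdot 5\right) - 3\right)^{2} = \left(\left(3 + 30\right) - 3\right)^{2} = \left(33 - 3\right)^{2} = 30^{2} = 900$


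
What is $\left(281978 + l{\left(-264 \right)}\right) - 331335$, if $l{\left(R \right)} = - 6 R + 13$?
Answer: $-47760$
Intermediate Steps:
$l{\left(R \right)} = 13 - 6 R$
$\left(281978 + l{\left(-264 \right)}\right) - 331335 = \left(281978 + \left(13 - -1584\right)\right) - 331335 = \left(281978 + \left(13 + 1584\right)\right) - 331335 = \left(281978 + 1597\right) - 331335 = 283575 - 331335 = -47760$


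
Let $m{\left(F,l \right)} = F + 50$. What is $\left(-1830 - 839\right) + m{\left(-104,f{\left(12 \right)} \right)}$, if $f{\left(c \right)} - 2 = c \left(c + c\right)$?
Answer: $-2723$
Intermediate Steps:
$f{\left(c \right)} = 2 + 2 c^{2}$ ($f{\left(c \right)} = 2 + c \left(c + c\right) = 2 + c 2 c = 2 + 2 c^{2}$)
$m{\left(F,l \right)} = 50 + F$
$\left(-1830 - 839\right) + m{\left(-104,f{\left(12 \right)} \right)} = \left(-1830 - 839\right) + \left(50 - 104\right) = -2669 - 54 = -2723$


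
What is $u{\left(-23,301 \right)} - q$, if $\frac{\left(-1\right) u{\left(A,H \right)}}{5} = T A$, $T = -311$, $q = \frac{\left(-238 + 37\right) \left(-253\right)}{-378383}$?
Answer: $- \frac{13532817142}{378383} \approx -35765.0$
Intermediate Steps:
$q = - \frac{50853}{378383}$ ($q = \left(-201\right) \left(-253\right) \left(- \frac{1}{378383}\right) = 50853 \left(- \frac{1}{378383}\right) = - \frac{50853}{378383} \approx -0.1344$)
$u{\left(A,H \right)} = 1555 A$ ($u{\left(A,H \right)} = - 5 \left(- 311 A\right) = 1555 A$)
$u{\left(-23,301 \right)} - q = 1555 \left(-23\right) - - \frac{50853}{378383} = -35765 + \frac{50853}{378383} = - \frac{13532817142}{378383}$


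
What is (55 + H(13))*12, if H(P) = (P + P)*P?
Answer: 4716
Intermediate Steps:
H(P) = 2*P² (H(P) = (2*P)*P = 2*P²)
(55 + H(13))*12 = (55 + 2*13²)*12 = (55 + 2*169)*12 = (55 + 338)*12 = 393*12 = 4716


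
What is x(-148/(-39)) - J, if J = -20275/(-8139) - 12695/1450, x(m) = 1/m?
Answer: 1140128699/174662940 ≈ 6.5276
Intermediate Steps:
J = -14785171/2360310 (J = -20275*(-1/8139) - 12695*1/1450 = 20275/8139 - 2539/290 = -14785171/2360310 ≈ -6.2641)
x(-148/(-39)) - J = 1/(-148/(-39)) - 1*(-14785171/2360310) = 1/(-148*(-1/39)) + 14785171/2360310 = 1/(148/39) + 14785171/2360310 = 39/148 + 14785171/2360310 = 1140128699/174662940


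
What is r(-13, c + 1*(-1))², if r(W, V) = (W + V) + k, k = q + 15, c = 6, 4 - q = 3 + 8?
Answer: 0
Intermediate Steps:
q = -7 (q = 4 - (3 + 8) = 4 - 1*11 = 4 - 11 = -7)
k = 8 (k = -7 + 15 = 8)
r(W, V) = 8 + V + W (r(W, V) = (W + V) + 8 = (V + W) + 8 = 8 + V + W)
r(-13, c + 1*(-1))² = (8 + (6 + 1*(-1)) - 13)² = (8 + (6 - 1) - 13)² = (8 + 5 - 13)² = 0² = 0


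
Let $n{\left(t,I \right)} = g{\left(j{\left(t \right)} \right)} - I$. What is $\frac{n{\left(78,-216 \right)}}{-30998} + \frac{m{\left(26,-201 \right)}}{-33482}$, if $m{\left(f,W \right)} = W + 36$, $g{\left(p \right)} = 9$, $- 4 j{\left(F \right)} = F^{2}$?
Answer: $- \frac{604695}{259468759} \approx -0.0023305$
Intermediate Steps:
$j{\left(F \right)} = - \frac{F^{2}}{4}$
$n{\left(t,I \right)} = 9 - I$
$m{\left(f,W \right)} = 36 + W$
$\frac{n{\left(78,-216 \right)}}{-30998} + \frac{m{\left(26,-201 \right)}}{-33482} = \frac{9 - -216}{-30998} + \frac{36 - 201}{-33482} = \left(9 + 216\right) \left(- \frac{1}{30998}\right) - - \frac{165}{33482} = 225 \left(- \frac{1}{30998}\right) + \frac{165}{33482} = - \frac{225}{30998} + \frac{165}{33482} = - \frac{604695}{259468759}$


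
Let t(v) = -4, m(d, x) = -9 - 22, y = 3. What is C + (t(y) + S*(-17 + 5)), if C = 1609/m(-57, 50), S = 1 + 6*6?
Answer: -15497/31 ≈ -499.90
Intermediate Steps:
m(d, x) = -31
S = 37 (S = 1 + 36 = 37)
C = -1609/31 (C = 1609/(-31) = 1609*(-1/31) = -1609/31 ≈ -51.903)
C + (t(y) + S*(-17 + 5)) = -1609/31 + (-4 + 37*(-17 + 5)) = -1609/31 + (-4 + 37*(-12)) = -1609/31 + (-4 - 444) = -1609/31 - 448 = -15497/31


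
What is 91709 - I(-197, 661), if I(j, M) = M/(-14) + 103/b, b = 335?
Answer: 430335203/4690 ≈ 91756.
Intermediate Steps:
I(j, M) = 103/335 - M/14 (I(j, M) = M/(-14) + 103/335 = M*(-1/14) + 103*(1/335) = -M/14 + 103/335 = 103/335 - M/14)
91709 - I(-197, 661) = 91709 - (103/335 - 1/14*661) = 91709 - (103/335 - 661/14) = 91709 - 1*(-219993/4690) = 91709 + 219993/4690 = 430335203/4690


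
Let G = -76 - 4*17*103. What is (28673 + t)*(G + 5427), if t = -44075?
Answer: 25459506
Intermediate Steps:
G = -7080 (G = -76 - 68*103 = -76 - 7004 = -7080)
(28673 + t)*(G + 5427) = (28673 - 44075)*(-7080 + 5427) = -15402*(-1653) = 25459506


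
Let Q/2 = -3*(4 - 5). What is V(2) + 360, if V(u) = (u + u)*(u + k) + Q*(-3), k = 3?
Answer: 362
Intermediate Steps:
Q = 6 (Q = 2*(-3*(4 - 5)) = 2*(-3*(-1)) = 2*3 = 6)
V(u) = -18 + 2*u*(3 + u) (V(u) = (u + u)*(u + 3) + 6*(-3) = (2*u)*(3 + u) - 18 = 2*u*(3 + u) - 18 = -18 + 2*u*(3 + u))
V(2) + 360 = (-18 + 2*2² + 6*2) + 360 = (-18 + 2*4 + 12) + 360 = (-18 + 8 + 12) + 360 = 2 + 360 = 362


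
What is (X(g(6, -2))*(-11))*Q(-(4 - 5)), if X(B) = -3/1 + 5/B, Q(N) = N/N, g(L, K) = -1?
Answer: 88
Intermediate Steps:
Q(N) = 1
X(B) = -3 + 5/B (X(B) = -3*1 + 5/B = -3 + 5/B)
(X(g(6, -2))*(-11))*Q(-(4 - 5)) = ((-3 + 5/(-1))*(-11))*1 = ((-3 + 5*(-1))*(-11))*1 = ((-3 - 5)*(-11))*1 = -8*(-11)*1 = 88*1 = 88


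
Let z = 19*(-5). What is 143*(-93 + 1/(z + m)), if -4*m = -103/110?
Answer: -554591323/41697 ≈ -13301.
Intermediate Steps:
z = -95
m = 103/440 (m = -(-103)/(4*110) = -¼*(-103/110) = 103/440 ≈ 0.23409)
143*(-93 + 1/(z + m)) = 143*(-93 + 1/(-95 + 103/440)) = 143*(-93 + 1/(-41697/440)) = 143*(-93 - 440/41697) = 143*(-3878261/41697) = -554591323/41697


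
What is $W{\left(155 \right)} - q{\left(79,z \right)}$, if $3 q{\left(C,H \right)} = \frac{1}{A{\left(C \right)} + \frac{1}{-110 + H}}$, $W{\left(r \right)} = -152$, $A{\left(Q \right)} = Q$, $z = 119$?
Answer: $- \frac{108227}{712} \approx -152.0$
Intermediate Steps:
$q{\left(C,H \right)} = \frac{1}{3 \left(C + \frac{1}{-110 + H}\right)}$
$W{\left(155 \right)} - q{\left(79,z \right)} = -152 - \frac{-110 + 119}{3 \left(1 - 8690 + 79 \cdot 119\right)} = -152 - \frac{1}{3} \frac{1}{1 - 8690 + 9401} \cdot 9 = -152 - \frac{1}{3} \cdot \frac{1}{712} \cdot 9 = -152 - \frac{3}{712} = - \frac{108227}{712}$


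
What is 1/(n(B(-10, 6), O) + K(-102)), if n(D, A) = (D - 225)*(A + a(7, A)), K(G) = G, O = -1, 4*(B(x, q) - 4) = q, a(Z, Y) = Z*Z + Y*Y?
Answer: -2/21715 ≈ -9.2102e-5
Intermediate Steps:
a(Z, Y) = Y² + Z² (a(Z, Y) = Z² + Y² = Y² + Z²)
B(x, q) = 4 + q/4
n(D, A) = (-225 + D)*(49 + A + A²) (n(D, A) = (D - 225)*(A + (A² + 7²)) = (-225 + D)*(A + (A² + 49)) = (-225 + D)*(A + (49 + A²)) = (-225 + D)*(49 + A + A²))
1/(n(B(-10, 6), O) + K(-102)) = 1/((-11025 - 225*(-1) - 225*(-1)² - (4 + (¼)*6) + (4 + (¼)*6)*(49 + (-1)²)) - 102) = 1/((-11025 + 225 - 225*1 - (4 + 3/2) + (4 + 3/2)*(49 + 1)) - 102) = 1/((-11025 + 225 - 225 - 1*11/2 + (11/2)*50) - 102) = 1/((-11025 + 225 - 225 - 11/2 + 275) - 102) = 1/(-21511/2 - 102) = 1/(-21715/2) = -2/21715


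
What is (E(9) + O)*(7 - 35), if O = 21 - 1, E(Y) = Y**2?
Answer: -2828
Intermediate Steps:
O = 20
(E(9) + O)*(7 - 35) = (9**2 + 20)*(7 - 35) = (81 + 20)*(-28) = 101*(-28) = -2828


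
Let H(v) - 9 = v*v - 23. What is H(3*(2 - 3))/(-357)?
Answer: 5/357 ≈ 0.014006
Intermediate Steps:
H(v) = -14 + v² (H(v) = 9 + (v*v - 23) = 9 + (v² - 23) = 9 + (-23 + v²) = -14 + v²)
H(3*(2 - 3))/(-357) = (-14 + (3*(2 - 3))²)/(-357) = (-14 + (3*(-1))²)*(-1/357) = (-14 + (-3)²)*(-1/357) = (-14 + 9)*(-1/357) = -5*(-1/357) = 5/357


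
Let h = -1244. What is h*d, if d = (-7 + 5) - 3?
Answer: 6220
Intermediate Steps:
d = -5 (d = -2 - 3 = -5)
h*d = -1244*(-5) = 6220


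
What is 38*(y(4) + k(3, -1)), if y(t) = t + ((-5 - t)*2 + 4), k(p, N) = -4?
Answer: -532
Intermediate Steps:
y(t) = -6 - t (y(t) = t + ((-10 - 2*t) + 4) = t + (-6 - 2*t) = -6 - t)
38*(y(4) + k(3, -1)) = 38*((-6 - 1*4) - 4) = 38*((-6 - 4) - 4) = 38*(-10 - 4) = 38*(-14) = -532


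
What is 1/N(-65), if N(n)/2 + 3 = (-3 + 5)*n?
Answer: -1/266 ≈ -0.0037594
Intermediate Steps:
N(n) = -6 + 4*n (N(n) = -6 + 2*((-3 + 5)*n) = -6 + 2*(2*n) = -6 + 4*n)
1/N(-65) = 1/(-6 + 4*(-65)) = 1/(-6 - 260) = 1/(-266) = -1/266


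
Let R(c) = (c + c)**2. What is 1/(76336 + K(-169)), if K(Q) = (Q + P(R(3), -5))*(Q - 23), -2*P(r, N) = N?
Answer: 1/108304 ≈ 9.2333e-6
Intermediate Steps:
R(c) = 4*c**2 (R(c) = (2*c)**2 = 4*c**2)
P(r, N) = -N/2
K(Q) = (-23 + Q)*(5/2 + Q) (K(Q) = (Q - 1/2*(-5))*(Q - 23) = (Q + 5/2)*(-23 + Q) = (5/2 + Q)*(-23 + Q) = (-23 + Q)*(5/2 + Q))
1/(76336 + K(-169)) = 1/(76336 + (-115/2 + (-169)**2 - 41/2*(-169))) = 1/(76336 + (-115/2 + 28561 + 6929/2)) = 1/(76336 + 31968) = 1/108304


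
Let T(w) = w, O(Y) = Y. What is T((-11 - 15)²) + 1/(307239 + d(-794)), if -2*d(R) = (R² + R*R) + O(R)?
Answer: 218212799/322800 ≈ 676.00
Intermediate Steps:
d(R) = -R² - R/2 (d(R) = -((R² + R*R) + R)/2 = -((R² + R²) + R)/2 = -(2*R² + R)/2 = -(R + 2*R²)/2 = -R² - R/2)
T((-11 - 15)²) + 1/(307239 + d(-794)) = (-11 - 15)² + 1/(307239 - 1*(-794)*(½ - 794)) = (-26)² + 1/(307239 - 1*(-794)*(-1587/2)) = 676 + 1/(307239 - 630039) = 676 + 1/(-322800) = 676 - 1/322800 = 218212799/322800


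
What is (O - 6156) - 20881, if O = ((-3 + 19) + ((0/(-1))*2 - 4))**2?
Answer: -26893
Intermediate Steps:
O = 144 (O = (16 + ((0*(-1))*2 - 4))**2 = (16 + (0*2 - 4))**2 = (16 + (0 - 4))**2 = (16 - 4)**2 = 12**2 = 144)
(O - 6156) - 20881 = (144 - 6156) - 20881 = -6012 - 20881 = -26893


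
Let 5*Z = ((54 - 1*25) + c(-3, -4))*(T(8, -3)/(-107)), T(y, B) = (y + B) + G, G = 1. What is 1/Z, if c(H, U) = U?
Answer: -107/30 ≈ -3.5667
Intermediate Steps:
T(y, B) = 1 + B + y (T(y, B) = (y + B) + 1 = (B + y) + 1 = 1 + B + y)
Z = -30/107 (Z = (((54 - 1*25) - 4)*((1 - 3 + 8)/(-107)))/5 = (((54 - 25) - 4)*(6*(-1/107)))/5 = ((29 - 4)*(-6/107))/5 = (25*(-6/107))/5 = (⅕)*(-150/107) = -30/107 ≈ -0.28037)
1/Z = 1/(-30/107) = -107/30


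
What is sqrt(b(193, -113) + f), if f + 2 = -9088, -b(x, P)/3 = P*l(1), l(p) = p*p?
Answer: I*sqrt(8751) ≈ 93.547*I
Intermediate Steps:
l(p) = p**2
b(x, P) = -3*P (b(x, P) = -3*P*1**2 = -3*P)
f = -9090 (f = -2 - 9088 = -9090)
sqrt(b(193, -113) + f) = sqrt(-3*(-113) - 9090) = sqrt(339 - 9090) = sqrt(-8751) = I*sqrt(8751)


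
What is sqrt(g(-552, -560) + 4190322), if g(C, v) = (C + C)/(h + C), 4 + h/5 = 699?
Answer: sqrt(35801810428146)/2923 ≈ 2047.0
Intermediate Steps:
h = 3475 (h = -20 + 5*699 = -20 + 3495 = 3475)
g(C, v) = 2*C/(3475 + C) (g(C, v) = (C + C)/(3475 + C) = (2*C)/(3475 + C) = 2*C/(3475 + C))
sqrt(g(-552, -560) + 4190322) = sqrt(2*(-552)/(3475 - 552) + 4190322) = sqrt(2*(-552)/2923 + 4190322) = sqrt(2*(-552)*(1/2923) + 4190322) = sqrt(-1104/2923 + 4190322) = sqrt(12248310102/2923) = sqrt(35801810428146)/2923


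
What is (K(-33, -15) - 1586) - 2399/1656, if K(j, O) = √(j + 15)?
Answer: -2628815/1656 + 3*I*√2 ≈ -1587.4 + 4.2426*I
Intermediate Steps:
K(j, O) = √(15 + j)
(K(-33, -15) - 1586) - 2399/1656 = (√(15 - 33) - 1586) - 2399/1656 = (√(-18) - 1586) - 2399*1/1656 = (3*I*√2 - 1586) - 2399/1656 = (-1586 + 3*I*√2) - 2399/1656 = -2628815/1656 + 3*I*√2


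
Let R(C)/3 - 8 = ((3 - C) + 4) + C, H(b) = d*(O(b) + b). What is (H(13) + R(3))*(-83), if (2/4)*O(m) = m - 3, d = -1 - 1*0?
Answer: -996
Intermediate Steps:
d = -1 (d = -1 + 0 = -1)
O(m) = -6 + 2*m (O(m) = 2*(m - 3) = 2*(-3 + m) = -6 + 2*m)
H(b) = 6 - 3*b (H(b) = -((-6 + 2*b) + b) = -(-6 + 3*b) = 6 - 3*b)
R(C) = 45 (R(C) = 24 + 3*(((3 - C) + 4) + C) = 24 + 3*((7 - C) + C) = 24 + 3*7 = 24 + 21 = 45)
(H(13) + R(3))*(-83) = ((6 - 3*13) + 45)*(-83) = ((6 - 39) + 45)*(-83) = (-33 + 45)*(-83) = 12*(-83) = -996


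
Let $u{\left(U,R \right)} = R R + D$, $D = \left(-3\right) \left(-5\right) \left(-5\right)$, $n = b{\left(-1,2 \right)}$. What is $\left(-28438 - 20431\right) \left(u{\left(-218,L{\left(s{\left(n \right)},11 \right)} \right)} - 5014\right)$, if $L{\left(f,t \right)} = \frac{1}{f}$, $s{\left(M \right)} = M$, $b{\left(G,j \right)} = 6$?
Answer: $\frac{8952947407}{36} \approx 2.4869 \cdot 10^{8}$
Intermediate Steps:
$n = 6$
$D = -75$ ($D = 15 \left(-5\right) = -75$)
$u{\left(U,R \right)} = -75 + R^{2}$ ($u{\left(U,R \right)} = R R - 75 = R^{2} - 75 = -75 + R^{2}$)
$\left(-28438 - 20431\right) \left(u{\left(-218,L{\left(s{\left(n \right)},11 \right)} \right)} - 5014\right) = \left(-28438 - 20431\right) \left(\left(-75 + \left(\frac{1}{6}\right)^{2}\right) - 5014\right) = - 48869 \left(\left(-75 + \left(\frac{1}{6}\right)^{2}\right) - 5014\right) = - 48869 \left(\left(-75 + \frac{1}{36}\right) - 5014\right) = - 48869 \left(- \frac{2699}{36} - 5014\right) = \left(-48869\right) \left(- \frac{183203}{36}\right) = \frac{8952947407}{36}$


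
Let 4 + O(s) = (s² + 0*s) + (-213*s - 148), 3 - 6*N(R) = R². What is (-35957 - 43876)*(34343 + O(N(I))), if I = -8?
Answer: -34928401105/12 ≈ -2.9107e+9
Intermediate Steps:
N(R) = ½ - R²/6
O(s) = -152 + s² - 213*s (O(s) = -4 + ((s² + 0*s) + (-213*s - 148)) = -4 + ((s² + 0) + (-148 - 213*s)) = -4 + (s² + (-148 - 213*s)) = -4 + (-148 + s² - 213*s) = -152 + s² - 213*s)
(-35957 - 43876)*(34343 + O(N(I))) = (-35957 - 43876)*(34343 + (-152 + (½ - ⅙*(-8)²)² - 213*(½ - ⅙*(-8)²))) = -79833*(34343 + (-152 + (½ - ⅙*64)² - 213*(½ - ⅙*64))) = -79833*(34343 + (-152 + (½ - 32/3)² - 213*(½ - 32/3))) = -79833*(34343 + (-152 + (-61/6)² - 213*(-61/6))) = -79833*(34343 + (-152 + 3721/36 + 4331/2)) = -79833*(34343 + 76207/36) = -79833*1312555/36 = -34928401105/12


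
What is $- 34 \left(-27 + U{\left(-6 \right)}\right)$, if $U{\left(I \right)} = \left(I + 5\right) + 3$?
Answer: $850$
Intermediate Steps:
$U{\left(I \right)} = 8 + I$ ($U{\left(I \right)} = \left(5 + I\right) + 3 = 8 + I$)
$- 34 \left(-27 + U{\left(-6 \right)}\right) = - 34 \left(-27 + \left(8 - 6\right)\right) = - 34 \left(-27 + 2\right) = \left(-34\right) \left(-25\right) = 850$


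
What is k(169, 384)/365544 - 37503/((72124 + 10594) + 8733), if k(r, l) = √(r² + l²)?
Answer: -37503/91451 + √176017/365544 ≈ -0.40894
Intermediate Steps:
k(r, l) = √(l² + r²)
k(169, 384)/365544 - 37503/((72124 + 10594) + 8733) = √(384² + 169²)/365544 - 37503/((72124 + 10594) + 8733) = √(147456 + 28561)*(1/365544) - 37503/(82718 + 8733) = √176017*(1/365544) - 37503/91451 = √176017/365544 - 37503*1/91451 = √176017/365544 - 37503/91451 = -37503/91451 + √176017/365544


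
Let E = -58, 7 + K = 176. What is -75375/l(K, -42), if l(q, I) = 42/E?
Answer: 728625/7 ≈ 1.0409e+5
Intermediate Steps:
K = 169 (K = -7 + 176 = 169)
l(q, I) = -21/29 (l(q, I) = 42/(-58) = 42*(-1/58) = -21/29)
-75375/l(K, -42) = -75375/(-21/29) = -75375*(-29/21) = 728625/7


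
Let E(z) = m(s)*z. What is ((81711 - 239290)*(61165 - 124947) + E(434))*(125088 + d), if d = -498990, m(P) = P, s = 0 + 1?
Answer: -3757978406275224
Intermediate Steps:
s = 1
E(z) = z (E(z) = 1*z = z)
((81711 - 239290)*(61165 - 124947) + E(434))*(125088 + d) = ((81711 - 239290)*(61165 - 124947) + 434)*(125088 - 498990) = (-157579*(-63782) + 434)*(-373902) = (10050703778 + 434)*(-373902) = 10050704212*(-373902) = -3757978406275224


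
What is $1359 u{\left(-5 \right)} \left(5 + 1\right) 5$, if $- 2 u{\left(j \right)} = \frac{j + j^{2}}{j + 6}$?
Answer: $-407700$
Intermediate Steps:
$u{\left(j \right)} = - \frac{j + j^{2}}{2 \left(6 + j\right)}$ ($u{\left(j \right)} = - \frac{\left(j + j^{2}\right) \frac{1}{j + 6}}{2} = - \frac{\left(j + j^{2}\right) \frac{1}{6 + j}}{2} = - \frac{\frac{1}{6 + j} \left(j + j^{2}\right)}{2} = - \frac{j + j^{2}}{2 \left(6 + j\right)}$)
$1359 u{\left(-5 \right)} \left(5 + 1\right) 5 = 1359 \left(-1\right) \left(-5\right) \frac{1}{12 + 2 \left(-5\right)} \left(1 - 5\right) \left(5 + 1\right) 5 = 1359 \left(-1\right) \left(-5\right) \frac{1}{12 - 10} \left(-4\right) 6 \cdot 5 = 1359 \left(-1\right) \left(-5\right) \frac{1}{2} \left(-4\right) 6 \cdot 5 = 1359 \left(-10\right) 6 \cdot 5 = 1359 \left(\left(-60\right) 5\right) = 1359 \left(-300\right) = -407700$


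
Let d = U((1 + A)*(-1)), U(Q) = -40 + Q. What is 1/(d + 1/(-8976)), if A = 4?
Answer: -8976/403921 ≈ -0.022222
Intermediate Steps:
d = -45 (d = -40 + (1 + 4)*(-1) = -40 + 5*(-1) = -40 - 5 = -45)
1/(d + 1/(-8976)) = 1/(-45 + 1/(-8976)) = 1/(-45 - 1/8976) = 1/(-403921/8976) = -8976/403921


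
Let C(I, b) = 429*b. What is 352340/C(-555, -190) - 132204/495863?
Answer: -18548831746/4041779313 ≈ -4.5893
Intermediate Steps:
352340/C(-555, -190) - 132204/495863 = 352340/((429*(-190))) - 132204/495863 = 352340/(-81510) - 132204*1/495863 = 352340*(-1/81510) - 132204/495863 = -35234/8151 - 132204/495863 = -18548831746/4041779313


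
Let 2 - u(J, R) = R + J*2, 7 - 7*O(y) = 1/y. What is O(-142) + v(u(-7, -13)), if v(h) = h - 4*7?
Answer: 1989/994 ≈ 2.0010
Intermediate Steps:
O(y) = 1 - 1/(7*y)
u(J, R) = 2 - R - 2*J (u(J, R) = 2 - (R + J*2) = 2 - (R + 2*J) = 2 + (-R - 2*J) = 2 - R - 2*J)
v(h) = -28 + h (v(h) = h - 1*28 = h - 28 = -28 + h)
O(-142) + v(u(-7, -13)) = (-⅐ - 142)/(-142) + (-28 + (2 - 1*(-13) - 2*(-7))) = -1/142*(-995/7) + (-28 + (2 + 13 + 14)) = 995/994 + (-28 + 29) = 995/994 + 1 = 1989/994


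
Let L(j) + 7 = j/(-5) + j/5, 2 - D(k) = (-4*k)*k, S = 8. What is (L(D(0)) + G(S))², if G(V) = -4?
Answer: 121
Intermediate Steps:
D(k) = 2 + 4*k² (D(k) = 2 - (-4*k)*k = 2 - (-4)*k² = 2 + 4*k²)
L(j) = -7 (L(j) = -7 + (j/(-5) + j/5) = -7 + (j*(-⅕) + j*(⅕)) = -7 + (-j/5 + j/5) = -7 + 0 = -7)
(L(D(0)) + G(S))² = (-7 - 4)² = (-11)² = 121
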